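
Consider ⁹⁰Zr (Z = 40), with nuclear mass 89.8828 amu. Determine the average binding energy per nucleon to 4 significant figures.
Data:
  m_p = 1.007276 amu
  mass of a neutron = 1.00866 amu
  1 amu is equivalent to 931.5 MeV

8.707 MeV/nucleon

Total constituent mass: 40 × 1.007276 + 50 × 1.00866 = 90.724040 amu
Δm = 90.724040 − 89.8828 = 0.841240 amu
E_B = 0.841240 × 931.5 = 783.615 MeV
Per nucleon: 783.615 / 90 = 8.707 MeV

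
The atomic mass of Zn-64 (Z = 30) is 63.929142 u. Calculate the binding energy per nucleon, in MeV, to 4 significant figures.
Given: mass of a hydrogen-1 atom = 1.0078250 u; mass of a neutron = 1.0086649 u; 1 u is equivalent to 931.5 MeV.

8.736 MeV/nucleon

Σm = 30·m(¹H) + 34·m_n = 30.2347500 + 34.2946066 = 64.5293566 u
Mass defect Δm = 64.5293566 − 63.929142 = 0.6002146 u
Binding energy = Δm·c² = 0.6002146 × 931.5 MeV/u = 559.100 MeV
Per nucleon: 559.100 / 64 = 8.736 MeV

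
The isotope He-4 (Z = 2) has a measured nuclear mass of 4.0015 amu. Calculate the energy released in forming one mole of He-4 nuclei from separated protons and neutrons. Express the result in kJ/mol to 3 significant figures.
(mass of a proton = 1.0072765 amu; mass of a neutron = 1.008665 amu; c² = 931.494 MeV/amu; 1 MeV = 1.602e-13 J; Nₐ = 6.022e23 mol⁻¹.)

2.73e+09 kJ/mol

Σm = 2·m_p + 2·m_n = 2.0145530 + 2.017330 = 4.0318830 amu
The mass defect is 4.0318830 − 4.0015 = 0.0303830 amu.
Binding energy = Δm·c² = 0.0303830 × 931.494 MeV/amu = 28.3016 MeV
Per nucleus in joules: 28.3016 MeV × 1.602e-13 J/MeV = 4.5339e-12 J
Per mole: 4.5339e-12 J × 6.022e23 mol⁻¹ = 2.7303e+12 J/mol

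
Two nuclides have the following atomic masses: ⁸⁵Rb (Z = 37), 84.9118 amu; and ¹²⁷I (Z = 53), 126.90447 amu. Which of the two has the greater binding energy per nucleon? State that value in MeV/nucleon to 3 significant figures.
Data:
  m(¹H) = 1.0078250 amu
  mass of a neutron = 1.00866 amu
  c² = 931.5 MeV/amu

⁸⁵Rb: Σm = 37(1.0078250) + 48(1.00866) = 85.7052050 amu; Δm = 0.7934050 amu; E_B = 739.06 MeV; E_B/A = 8.6948 MeV
¹²⁷I: Σm = 53(1.0078250) + 74(1.00866) = 128.0555650 amu; Δm = 1.1510950 amu; E_B = 1072.2 MeV; E_B/A = 8.443 MeV
⁸⁵Rb has the higher binding energy per nucleon, so it is the more tightly bound nucleus.

⁸⁵Rb; 8.69 MeV/nucleon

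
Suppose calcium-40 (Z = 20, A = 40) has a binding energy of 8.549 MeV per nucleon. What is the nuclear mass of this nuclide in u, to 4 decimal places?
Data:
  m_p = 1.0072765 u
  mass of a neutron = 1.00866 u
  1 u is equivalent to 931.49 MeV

39.9516 u

Total binding energy = 40 × 8.549 = 341.960 MeV
Mass defect = 341.960 MeV / (931.49 MeV/u) = 0.367111 u
Constituent mass = 20(1.0072765) + 20(1.00866) = 40.3187300 u
Nuclear mass = 40.3187300 − 0.367111 = 39.9516190 u ≈ 39.9516 u (to 4 decimal places)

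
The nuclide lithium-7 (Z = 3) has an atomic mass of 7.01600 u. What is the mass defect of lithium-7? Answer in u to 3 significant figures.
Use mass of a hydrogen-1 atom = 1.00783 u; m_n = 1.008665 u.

Total constituent mass: 3 × 1.00783 + 4 × 1.008665 = 7.058150 u
Mass defect Δm = 7.058150 − 7.01600 = 0.042150 u

0.0422 u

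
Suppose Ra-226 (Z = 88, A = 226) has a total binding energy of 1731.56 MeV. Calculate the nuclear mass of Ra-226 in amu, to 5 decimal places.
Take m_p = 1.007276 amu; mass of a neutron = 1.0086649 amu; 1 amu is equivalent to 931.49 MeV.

Mass defect = 1731.56 MeV / (931.49 MeV/amu) = 1.8589142 amu
Constituent mass = 88(1.007276) + 138(1.0086649) = 227.8360442 amu
Nuclear mass = 227.8360442 − 1.8589142 = 225.9771300 amu ≈ 225.97713 amu (to 5 decimal places)

225.97713 amu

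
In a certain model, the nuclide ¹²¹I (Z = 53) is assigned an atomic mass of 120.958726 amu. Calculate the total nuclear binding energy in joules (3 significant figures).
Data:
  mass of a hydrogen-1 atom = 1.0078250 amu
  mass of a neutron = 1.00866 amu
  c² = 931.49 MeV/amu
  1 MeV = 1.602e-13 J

Mass of separated nucleons = 53(1.0078250) + 68(1.00866) = 53.4147250 + 68.58888 = 122.0036050 amu
The mass defect is 122.0036050 − 120.958726 = 1.0448790 amu.
Binding energy = Δm·c² = 1.0448790 × 931.49 MeV/amu = 973.294 MeV
In joules: 973.294 MeV × 1.602e-13 J/MeV = 1.5592e-10 J

1.56e-10 J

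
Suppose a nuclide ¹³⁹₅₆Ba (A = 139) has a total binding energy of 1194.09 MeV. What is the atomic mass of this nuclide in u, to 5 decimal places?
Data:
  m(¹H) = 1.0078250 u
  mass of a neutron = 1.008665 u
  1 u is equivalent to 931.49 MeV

138.87548 u

Mass defect = 1194.09 MeV / (931.49 MeV/u) = 1.2819139 u
Constituent mass = 56(1.0078250) + 83(1.008665) = 140.1573950 u
Atomic mass = 140.1573950 − 1.2819139 = 138.8754811 u ≈ 138.87548 u (to 5 decimal places)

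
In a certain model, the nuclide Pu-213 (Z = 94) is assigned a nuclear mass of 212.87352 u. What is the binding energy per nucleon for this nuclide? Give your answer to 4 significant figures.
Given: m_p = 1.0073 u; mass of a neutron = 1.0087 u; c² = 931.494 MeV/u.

8.082 MeV/nucleon

Σm = 94·m_p + 119·m_n = 94.6862 + 120.0353 = 214.7215 u
Δm = 214.7215 − 212.87352 = 1.84798 u
Binding energy = Δm·c² = 1.84798 × 931.494 MeV/u = 1721.38 MeV
Per nucleon: 1721.38 / 213 = 8.082 MeV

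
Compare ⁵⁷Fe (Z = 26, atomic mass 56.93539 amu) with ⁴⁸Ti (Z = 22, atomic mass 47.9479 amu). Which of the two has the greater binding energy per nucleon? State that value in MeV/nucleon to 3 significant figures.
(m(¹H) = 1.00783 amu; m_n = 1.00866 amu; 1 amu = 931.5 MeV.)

⁵⁷Fe; 8.77 MeV/nucleon

⁵⁷Fe: Σm = 26(1.00783) + 31(1.00866) = 57.47204 amu; Δm = 0.53665 amu; E_B = 499.89 MeV; E_B/A = 8.770 MeV
⁴⁸Ti: Σm = 22(1.00783) + 26(1.00866) = 48.39742 amu; Δm = 0.44952 amu; E_B = 418.7279 MeV; E_B/A = 8.723 MeV
⁵⁷Fe has the higher binding energy per nucleon, so it is the more tightly bound nucleus.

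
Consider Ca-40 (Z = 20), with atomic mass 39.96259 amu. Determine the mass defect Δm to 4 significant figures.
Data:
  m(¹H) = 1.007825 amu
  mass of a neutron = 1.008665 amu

0.3672 amu

Z = 20, so N = A − Z = 40 − 20 = 20.
Mass of separated nucleons = 20(1.007825) + 20(1.008665) = 20.156500 + 20.173300 = 40.329800 amu
Δm = 40.329800 − 39.96259 = 0.367210 amu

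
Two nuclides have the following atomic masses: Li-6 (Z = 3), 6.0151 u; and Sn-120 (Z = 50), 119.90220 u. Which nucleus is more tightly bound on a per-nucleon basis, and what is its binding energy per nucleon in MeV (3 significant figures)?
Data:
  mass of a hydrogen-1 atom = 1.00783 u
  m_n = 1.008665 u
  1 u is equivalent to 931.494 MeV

Sn-120; 8.51 MeV/nucleon

Li-6: Σm = 3(1.00783) + 3(1.008665) = 6.049485 u; Δm = 0.034385 u; E_B = 32.029 MeV; E_B/A = 5.338 MeV
Sn-120: Σm = 50(1.00783) + 70(1.008665) = 120.998050 u; Δm = 1.095850 u; E_B = 1020.778 MeV; E_B/A = 8.506 MeV
Sn-120 has the higher binding energy per nucleon, so it is the more tightly bound nucleus.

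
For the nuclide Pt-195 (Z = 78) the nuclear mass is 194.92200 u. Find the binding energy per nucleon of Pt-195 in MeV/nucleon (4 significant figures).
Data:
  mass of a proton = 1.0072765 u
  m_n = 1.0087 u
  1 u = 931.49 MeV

With 78 protons and 117 neutrons (A = 195):
Σm = 78·m_p + 117·m_n = 78.5675670 + 118.0179 = 196.5854670 u
The mass defect is 196.5854670 − 194.92200 = 1.6634670 u.
Converting to energy: 1.6634670 u × 931.49 MeV/u = 1549.50 MeV
Per nucleon: 1549.50 / 195 = 7.946 MeV

7.946 MeV/nucleon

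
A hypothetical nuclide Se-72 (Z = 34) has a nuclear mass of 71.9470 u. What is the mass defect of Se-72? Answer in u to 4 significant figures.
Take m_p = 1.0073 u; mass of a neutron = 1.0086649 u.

The nucleus contains 34 protons and 72 − 34 = 38 neutrons.
Total constituent mass: 34 × 1.0073 + 38 × 1.0086649 = 72.5774662 u
The mass defect is 72.5774662 − 71.9470 = 0.6304662 u.

0.6305 u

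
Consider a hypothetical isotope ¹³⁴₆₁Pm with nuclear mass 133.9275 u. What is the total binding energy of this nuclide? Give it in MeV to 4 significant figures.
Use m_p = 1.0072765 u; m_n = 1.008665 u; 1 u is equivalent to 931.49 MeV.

Z = 61, so N = A − Z = 134 − 61 = 73.
Σm = 61·m_p + 73·m_n = 61.4438665 + 73.632545 = 135.0764115 u
Δm = 135.0764115 − 133.9275 = 1.1489115 u
E_B = 1.1489115 × 931.49 = 1070.20 MeV

1070 MeV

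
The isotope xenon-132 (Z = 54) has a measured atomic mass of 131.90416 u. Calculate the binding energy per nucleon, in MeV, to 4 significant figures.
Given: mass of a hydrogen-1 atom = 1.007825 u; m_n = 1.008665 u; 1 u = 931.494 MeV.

The nucleus contains 54 protons and 132 − 54 = 78 neutrons.
Total constituent mass: 54 × 1.007825 + 78 × 1.008665 = 133.098420 u
Mass defect Δm = 133.098420 − 131.90416 = 1.194260 u
Converting to energy: 1.194260 u × 931.494 MeV/u = 1112.45 MeV
Per nucleon: 1112.45 / 132 = 8.428 MeV

8.428 MeV/nucleon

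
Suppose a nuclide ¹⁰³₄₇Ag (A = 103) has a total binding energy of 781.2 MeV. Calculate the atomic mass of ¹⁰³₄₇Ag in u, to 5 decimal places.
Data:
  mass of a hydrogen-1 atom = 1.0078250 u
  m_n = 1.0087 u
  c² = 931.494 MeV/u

Mass defect = 781.2 MeV / (931.494 MeV/u) = 0.8386527 u
Constituent mass = 47(1.0078250) + 56(1.0087) = 103.8549750 u
Atomic mass = 103.8549750 − 0.8386527 = 103.0163223 u ≈ 103.01632 u (to 5 decimal places)

103.01632 u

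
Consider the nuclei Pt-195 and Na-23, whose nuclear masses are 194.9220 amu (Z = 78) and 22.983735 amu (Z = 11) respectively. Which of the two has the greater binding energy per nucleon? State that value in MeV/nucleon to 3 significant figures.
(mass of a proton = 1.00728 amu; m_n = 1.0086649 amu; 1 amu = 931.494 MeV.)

Na-23; 8.11 MeV/nucleon

Pt-195: Σm = 78(1.00728) + 117(1.0086649) = 196.5816333 amu; Δm = 1.6596333 amu; E_B = 1545.9 MeV; E_B/A = 7.928 MeV
Na-23: Σm = 11(1.00728) + 12(1.0086649) = 23.1840588 amu; Δm = 0.2003238 amu; E_B = 186.60 MeV; E_B/A = 8.113 MeV
Na-23 has the higher binding energy per nucleon, so it is the more tightly bound nucleus.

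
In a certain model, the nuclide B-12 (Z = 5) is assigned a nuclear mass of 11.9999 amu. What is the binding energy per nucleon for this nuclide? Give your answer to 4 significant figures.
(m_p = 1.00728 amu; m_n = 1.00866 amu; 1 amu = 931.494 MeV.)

Z = 5, so N = A − Z = 12 − 5 = 7.
Total constituent mass: 5 × 1.00728 + 7 × 1.00866 = 12.09702 amu
Mass defect Δm = 12.09702 − 11.9999 = 0.09712 amu
Binding energy = Δm·c² = 0.09712 × 931.494 MeV/amu = 90.4667 MeV
BE/A = 90.4667 MeV / 12 = 7.539 MeV/nucleon

7.539 MeV/nucleon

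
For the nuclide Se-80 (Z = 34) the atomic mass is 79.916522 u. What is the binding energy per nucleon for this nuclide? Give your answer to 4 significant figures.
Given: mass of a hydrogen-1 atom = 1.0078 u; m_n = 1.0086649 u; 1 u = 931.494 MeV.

With 34 protons and 46 neutrons (A = 80):
Mass of separated nucleons = 34(1.0078) + 46(1.0086649) = 34.2652 + 46.3985854 = 80.6637854 u
Mass defect Δm = 80.6637854 − 79.916522 = 0.7472634 u
Converting to energy: 0.7472634 u × 931.494 MeV/u = 696.071 MeV
Dividing by A = 80 gives 8.701 MeV per nucleon.

8.701 MeV/nucleon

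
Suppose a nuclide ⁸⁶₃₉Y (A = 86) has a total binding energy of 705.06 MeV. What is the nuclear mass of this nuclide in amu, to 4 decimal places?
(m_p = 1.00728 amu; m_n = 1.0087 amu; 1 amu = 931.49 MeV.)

Mass defect = 705.06 MeV / (931.49 MeV/amu) = 0.756916 amu
Constituent mass = 39(1.00728) + 47(1.0087) = 86.69282 amu
Nuclear mass = 86.69282 − 0.756916 = 85.935904 amu ≈ 85.9359 amu (to 4 decimal places)

85.9359 amu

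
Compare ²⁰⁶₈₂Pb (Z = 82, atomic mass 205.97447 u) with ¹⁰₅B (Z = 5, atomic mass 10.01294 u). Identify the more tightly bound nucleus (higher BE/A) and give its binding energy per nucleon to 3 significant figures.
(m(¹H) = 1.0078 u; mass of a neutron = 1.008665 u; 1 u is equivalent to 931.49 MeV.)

²⁰⁶₈₂Pb: Σm = 82(1.0078) + 124(1.008665) = 207.714060 u; Δm = 1.739590 u; E_B = 1620.4 MeV; E_B/A = 7.866 MeV
¹⁰₅B: Σm = 5(1.0078) + 5(1.008665) = 10.082325 u; Δm = 0.069385 u; E_B = 64.631 MeV; E_B/A = 6.463 MeV
²⁰⁶₈₂Pb has the higher binding energy per nucleon, so it is the more tightly bound nucleus.

²⁰⁶₈₂Pb; 7.87 MeV/nucleon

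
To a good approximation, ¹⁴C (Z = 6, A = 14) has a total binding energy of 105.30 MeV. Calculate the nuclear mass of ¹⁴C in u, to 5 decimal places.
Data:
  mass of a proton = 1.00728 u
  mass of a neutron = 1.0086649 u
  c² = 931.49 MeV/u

13.99995 u

Mass defect = 105.30 MeV / (931.49 MeV/u) = 0.1130447 u
Constituent mass = 6(1.00728) + 8(1.0086649) = 14.1129992 u
Nuclear mass = 14.1129992 − 0.1130447 = 13.9999545 u ≈ 13.99995 u (to 5 decimal places)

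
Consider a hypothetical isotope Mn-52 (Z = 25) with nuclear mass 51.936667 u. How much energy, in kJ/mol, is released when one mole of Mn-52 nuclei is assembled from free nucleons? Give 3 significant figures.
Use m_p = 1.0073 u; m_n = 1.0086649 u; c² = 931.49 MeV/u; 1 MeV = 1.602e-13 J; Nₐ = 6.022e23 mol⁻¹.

Z = 25, so N = A − Z = 52 − 25 = 27.
Mass of separated nucleons = 25(1.0073) + 27(1.0086649) = 25.1825 + 27.2339523 = 52.4164523 u
The mass defect is 52.4164523 − 51.936667 = 0.4797853 u.
Binding energy = Δm·c² = 0.4797853 × 931.49 MeV/u = 446.915 MeV
Per nucleus in joules: 446.915 MeV × 1.602e-13 J/MeV = 7.1596e-11 J
Per mole: 7.1596e-11 J × 6.022e23 mol⁻¹ = 4.3115e+13 J/mol

4.31e+10 kJ/mol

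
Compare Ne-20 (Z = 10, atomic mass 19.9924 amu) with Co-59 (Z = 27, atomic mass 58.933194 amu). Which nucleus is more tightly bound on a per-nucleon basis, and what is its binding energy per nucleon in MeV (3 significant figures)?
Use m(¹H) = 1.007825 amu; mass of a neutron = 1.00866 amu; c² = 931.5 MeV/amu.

Co-59; 8.77 MeV/nucleon

Ne-20: Σm = 10(1.007825) + 10(1.00866) = 20.164850 amu; Δm = 0.172450 amu; E_B = 160.64 MeV; E_B/A = 8.032 MeV
Co-59: Σm = 27(1.007825) + 32(1.00866) = 59.488395 amu; Δm = 0.555201 amu; E_B = 517.17 MeV; E_B/A = 8.766 MeV
Co-59 has the higher binding energy per nucleon, so it is the more tightly bound nucleus.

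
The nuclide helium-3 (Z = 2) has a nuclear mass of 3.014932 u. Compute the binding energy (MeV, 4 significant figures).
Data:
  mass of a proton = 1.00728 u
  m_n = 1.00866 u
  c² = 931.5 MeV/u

The nucleus contains 2 protons and 3 − 2 = 1 neutrons.
Total constituent mass: 2 × 1.00728 + 1 × 1.00866 = 3.02322 u
Δm = 3.02322 − 3.014932 = 0.008288 u
Converting to energy: 0.008288 u × 931.5 MeV/u = 7.72027 MeV

7.720 MeV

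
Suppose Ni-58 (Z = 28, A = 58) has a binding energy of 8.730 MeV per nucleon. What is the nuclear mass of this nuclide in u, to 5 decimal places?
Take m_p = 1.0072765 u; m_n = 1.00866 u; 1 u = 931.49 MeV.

Total binding energy = 58 × 8.730 = 506.340 MeV
Mass defect = 506.340 MeV / (931.49 MeV/u) = 0.5435807 u
Constituent mass = 28(1.0072765) + 30(1.00866) = 58.4635420 u
Nuclear mass = 58.4635420 − 0.5435807 = 57.9199613 u ≈ 57.91996 u (to 5 decimal places)

57.91996 u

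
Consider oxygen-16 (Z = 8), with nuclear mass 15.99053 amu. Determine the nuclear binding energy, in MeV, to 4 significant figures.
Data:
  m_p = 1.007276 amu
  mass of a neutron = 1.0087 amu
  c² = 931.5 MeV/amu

127.9 MeV

Total constituent mass: 8 × 1.007276 + 8 × 1.0087 = 16.127808 amu
Δm = 16.127808 − 15.99053 = 0.137278 amu
Converting to energy: 0.137278 amu × 931.5 MeV/amu = 127.874 MeV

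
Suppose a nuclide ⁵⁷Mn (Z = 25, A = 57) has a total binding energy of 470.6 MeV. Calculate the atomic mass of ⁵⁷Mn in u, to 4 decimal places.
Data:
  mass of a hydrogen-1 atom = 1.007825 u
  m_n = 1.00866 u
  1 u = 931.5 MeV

Mass defect = 470.6 MeV / (931.5 MeV/u) = 0.505207 u
Constituent mass = 25(1.007825) + 32(1.00866) = 57.472745 u
Atomic mass = 57.472745 − 0.505207 = 56.967538 u ≈ 56.9675 u (to 4 decimal places)

56.9675 u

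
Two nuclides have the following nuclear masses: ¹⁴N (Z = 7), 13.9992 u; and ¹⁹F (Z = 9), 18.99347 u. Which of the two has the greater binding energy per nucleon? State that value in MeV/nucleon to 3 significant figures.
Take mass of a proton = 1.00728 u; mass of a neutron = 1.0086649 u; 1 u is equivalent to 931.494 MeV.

¹⁴N: Σm = 7(1.00728) + 7(1.0086649) = 14.1116143 u; Δm = 0.1124143 u; E_B = 104.713 MeV; E_B/A = 7.480 MeV
¹⁹F: Σm = 9(1.00728) + 10(1.0086649) = 19.1521690 u; Δm = 0.1586990 u; E_B = 147.827 MeV; E_B/A = 7.780 MeV
¹⁹F has the higher binding energy per nucleon, so it is the more tightly bound nucleus.

¹⁹F; 7.78 MeV/nucleon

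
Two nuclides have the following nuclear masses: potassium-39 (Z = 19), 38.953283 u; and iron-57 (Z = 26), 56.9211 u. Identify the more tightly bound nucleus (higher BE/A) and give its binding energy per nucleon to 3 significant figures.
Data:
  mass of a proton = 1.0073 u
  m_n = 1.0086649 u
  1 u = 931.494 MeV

iron-57; 8.78 MeV/nucleon

potassium-39: Σm = 19(1.0073) + 20(1.0086649) = 39.3119980 u; Δm = 0.3587150 u; E_B = 334.14 MeV; E_B/A = 8.568 MeV
iron-57: Σm = 26(1.0073) + 31(1.0086649) = 57.4584119 u; Δm = 0.5373119 u; E_B = 500.50 MeV; E_B/A = 8.781 MeV
iron-57 has the higher binding energy per nucleon, so it is the more tightly bound nucleus.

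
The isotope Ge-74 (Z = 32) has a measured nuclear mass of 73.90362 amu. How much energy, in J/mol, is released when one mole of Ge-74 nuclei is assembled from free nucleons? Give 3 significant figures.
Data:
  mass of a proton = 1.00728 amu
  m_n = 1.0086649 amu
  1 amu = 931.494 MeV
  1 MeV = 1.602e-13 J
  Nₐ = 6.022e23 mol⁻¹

6.23e+13 J/mol

Total constituent mass: 32 × 1.00728 + 42 × 1.0086649 = 74.5968858 amu
The mass defect is 74.5968858 − 73.90362 = 0.6932658 amu.
Binding energy = Δm·c² = 0.6932658 × 931.494 MeV/amu = 645.773 MeV
Per nucleus in joules: 645.773 MeV × 1.602e-13 J/MeV = 1.0345e-10 J
Per mole: 1.0345e-10 J × 6.022e23 mol⁻¹ = 6.2298e+13 J/mol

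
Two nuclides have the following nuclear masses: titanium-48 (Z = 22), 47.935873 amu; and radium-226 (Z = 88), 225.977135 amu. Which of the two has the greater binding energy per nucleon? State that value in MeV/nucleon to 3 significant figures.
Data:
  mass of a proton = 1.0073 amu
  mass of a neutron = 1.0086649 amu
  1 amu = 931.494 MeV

titanium-48; 8.73 MeV/nucleon

titanium-48: Σm = 22(1.0073) + 26(1.0086649) = 48.3858874 amu; Δm = 0.4500144 amu; E_B = 419.19 MeV; E_B/A = 8.733 MeV
radium-226: Σm = 88(1.0073) + 138(1.0086649) = 227.8381562 amu; Δm = 1.8610212 amu; E_B = 1733.5 MeV; E_B/A = 7.670 MeV
titanium-48 has the higher binding energy per nucleon, so it is the more tightly bound nucleus.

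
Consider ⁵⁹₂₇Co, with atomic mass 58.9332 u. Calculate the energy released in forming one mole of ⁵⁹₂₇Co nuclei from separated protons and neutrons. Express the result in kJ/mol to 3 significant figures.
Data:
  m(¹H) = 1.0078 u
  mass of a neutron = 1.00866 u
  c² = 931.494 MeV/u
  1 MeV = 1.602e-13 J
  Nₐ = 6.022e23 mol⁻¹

4.98e+10 kJ/mol

Total constituent mass: 27 × 1.0078 + 32 × 1.00866 = 59.48772 u
Mass defect Δm = 59.48772 − 58.9332 = 0.55452 u
Converting to energy: 0.55452 u × 931.494 MeV/u = 516.532 MeV
Per nucleus in joules: 516.532 MeV × 1.602e-13 J/MeV = 8.2748e-11 J
Per mole: 8.2748e-11 J × 6.022e23 mol⁻¹ = 4.9831e+13 J/mol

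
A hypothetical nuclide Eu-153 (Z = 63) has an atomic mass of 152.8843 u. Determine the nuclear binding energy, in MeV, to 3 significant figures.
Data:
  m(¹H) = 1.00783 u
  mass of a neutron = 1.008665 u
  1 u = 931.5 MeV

The nucleus contains 63 protons and 153 − 63 = 90 neutrons.
Σm = 63·m(¹H) + 90·m_n = 63.49329 + 90.779850 = 154.273140 u
Δm = 154.273140 − 152.8843 = 1.388840 u
Binding energy = Δm·c² = 1.388840 × 931.5 MeV/u = 1293.70 MeV

1290 MeV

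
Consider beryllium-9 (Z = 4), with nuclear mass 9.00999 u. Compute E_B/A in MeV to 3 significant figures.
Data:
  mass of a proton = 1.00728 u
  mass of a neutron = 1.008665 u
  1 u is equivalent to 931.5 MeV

Total constituent mass: 4 × 1.00728 + 5 × 1.008665 = 9.072445 u
The mass defect is 9.072445 − 9.00999 = 0.062455 u.
Converting to energy: 0.062455 u × 931.5 MeV/u = 58.1768 MeV
BE/A = 58.1768 MeV / 9 = 6.464 MeV/nucleon

6.46 MeV/nucleon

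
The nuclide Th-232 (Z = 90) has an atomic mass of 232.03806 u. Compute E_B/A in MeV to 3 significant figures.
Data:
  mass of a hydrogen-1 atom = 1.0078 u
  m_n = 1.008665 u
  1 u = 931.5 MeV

Z = 90, so N = A − Z = 232 − 90 = 142.
Mass of separated nucleons = 90(1.0078) + 142(1.008665) = 90.7020 + 143.230430 = 233.932430 u
The mass defect is 233.932430 − 232.03806 = 1.894370 u.
Binding energy = Δm·c² = 1.894370 × 931.5 MeV/u = 1764.61 MeV
Per nucleon: 1764.61 / 232 = 7.606 MeV

7.61 MeV/nucleon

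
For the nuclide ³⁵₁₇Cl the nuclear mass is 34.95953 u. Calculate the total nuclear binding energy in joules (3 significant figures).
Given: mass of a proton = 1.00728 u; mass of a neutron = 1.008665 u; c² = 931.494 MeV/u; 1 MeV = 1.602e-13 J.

Σm = 17·m_p + 18·m_n = 17.12376 + 18.155970 = 35.279730 u
Δm = 35.279730 − 34.95953 = 0.320200 u
Converting to energy: 0.320200 u × 931.494 MeV/u = 298.264 MeV
In joules: 298.264 MeV × 1.602e-13 J/MeV = 4.7782e-11 J

4.78e-11 J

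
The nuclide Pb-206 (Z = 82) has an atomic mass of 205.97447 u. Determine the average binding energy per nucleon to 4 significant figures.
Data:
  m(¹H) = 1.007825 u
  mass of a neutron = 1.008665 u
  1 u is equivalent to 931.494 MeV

Z = 82, so N = A − Z = 206 − 82 = 124.
Mass of separated nucleons = 82(1.007825) + 124(1.008665) = 82.641650 + 125.074460 = 207.716110 u
The mass defect is 207.716110 − 205.97447 = 1.741640 u.
Converting to energy: 1.741640 u × 931.494 MeV/u = 1622.33 MeV
Per nucleon: 1622.33 / 206 = 7.875 MeV

7.875 MeV/nucleon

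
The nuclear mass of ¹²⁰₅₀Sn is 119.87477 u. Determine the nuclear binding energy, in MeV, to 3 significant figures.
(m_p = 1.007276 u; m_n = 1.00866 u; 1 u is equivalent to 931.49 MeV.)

Z = 50, so N = A − Z = 120 − 50 = 70.
Total constituent mass: 50 × 1.007276 + 70 × 1.00866 = 120.970000 u
Mass defect Δm = 120.970000 − 119.87477 = 1.095230 u
E_B = 1.095230 × 931.49 = 1020.20 MeV

1020 MeV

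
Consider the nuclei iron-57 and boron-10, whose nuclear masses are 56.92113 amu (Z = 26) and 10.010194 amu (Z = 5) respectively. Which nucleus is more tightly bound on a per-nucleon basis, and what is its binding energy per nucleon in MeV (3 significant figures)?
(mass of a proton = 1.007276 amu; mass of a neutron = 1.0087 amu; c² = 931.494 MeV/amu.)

iron-57: Σm = 26(1.007276) + 31(1.0087) = 57.458876 amu; Δm = 0.537746 amu; E_B = 500.91 MeV; E_B/A = 8.788 MeV
boron-10: Σm = 5(1.007276) + 5(1.0087) = 10.079880 amu; Δm = 0.069686 amu; E_B = 64.912 MeV; E_B/A = 6.491 MeV
iron-57 has the higher binding energy per nucleon, so it is the more tightly bound nucleus.

iron-57; 8.79 MeV/nucleon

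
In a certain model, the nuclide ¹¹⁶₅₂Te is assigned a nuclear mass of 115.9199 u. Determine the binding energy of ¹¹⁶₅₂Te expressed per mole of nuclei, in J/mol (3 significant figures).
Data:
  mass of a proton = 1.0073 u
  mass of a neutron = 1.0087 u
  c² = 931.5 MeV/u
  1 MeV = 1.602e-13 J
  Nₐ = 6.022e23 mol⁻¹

With 52 protons and 64 neutrons (A = 116):
Total constituent mass: 52 × 1.0073 + 64 × 1.0087 = 116.9364 u
Δm = 116.9364 − 115.9199 = 1.0165 u
Binding energy = Δm·c² = 1.0165 × 931.5 MeV/u = 946.870 MeV
Per nucleus in joules: 946.870 MeV × 1.602e-13 J/MeV = 1.5169e-10 J
Per mole: 1.5169e-10 J × 6.022e23 mol⁻¹ = 9.1348e+13 J/mol

9.13e+13 J/mol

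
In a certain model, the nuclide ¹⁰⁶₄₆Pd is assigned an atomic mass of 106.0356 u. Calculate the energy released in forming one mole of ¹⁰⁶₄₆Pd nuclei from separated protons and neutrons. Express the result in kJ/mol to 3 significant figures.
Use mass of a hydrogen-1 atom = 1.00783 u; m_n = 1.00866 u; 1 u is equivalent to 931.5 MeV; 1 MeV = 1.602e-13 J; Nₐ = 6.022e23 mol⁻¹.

7.59e+10 kJ/mol

Total constituent mass: 46 × 1.00783 + 60 × 1.00866 = 106.87978 u
Mass defect Δm = 106.87978 − 106.0356 = 0.84418 u
E_B = 0.84418 × 931.5 = 786.354 MeV
Per nucleus in joules: 786.354 MeV × 1.602e-13 J/MeV = 1.2597e-10 J
Per mole: 1.2597e-10 J × 6.022e23 mol⁻¹ = 7.5859e+13 J/mol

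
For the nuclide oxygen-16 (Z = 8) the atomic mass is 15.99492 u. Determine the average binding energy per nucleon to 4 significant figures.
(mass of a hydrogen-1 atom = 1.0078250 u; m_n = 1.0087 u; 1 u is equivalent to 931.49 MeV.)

7.992 MeV/nucleon

Total constituent mass: 8 × 1.0078250 + 8 × 1.0087 = 16.1322000 u
Mass defect Δm = 16.1322000 − 15.99492 = 0.1372800 u
Binding energy = Δm·c² = 0.1372800 × 931.49 MeV/u = 127.875 MeV
Per nucleon: 127.875 / 16 = 7.992 MeV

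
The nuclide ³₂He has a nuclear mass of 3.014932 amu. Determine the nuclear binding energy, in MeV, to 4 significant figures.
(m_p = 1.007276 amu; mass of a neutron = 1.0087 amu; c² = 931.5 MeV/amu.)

The nucleus contains 2 protons and 3 − 2 = 1 neutrons.
Total constituent mass: 2 × 1.007276 + 1 × 1.0087 = 3.023252 amu
Δm = 3.023252 − 3.014932 = 0.008320 amu
E_B = 0.008320 × 931.5 = 7.75008 MeV

7.750 MeV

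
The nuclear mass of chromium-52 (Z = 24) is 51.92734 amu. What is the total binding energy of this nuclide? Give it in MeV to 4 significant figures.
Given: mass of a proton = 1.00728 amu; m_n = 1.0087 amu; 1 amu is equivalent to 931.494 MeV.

457.3 MeV

The nucleus contains 24 protons and 52 − 24 = 28 neutrons.
Total constituent mass: 24 × 1.00728 + 28 × 1.0087 = 52.41832 amu
The mass defect is 52.41832 − 51.92734 = 0.49098 amu.
Converting to energy: 0.49098 amu × 931.494 MeV/amu = 457.345 MeV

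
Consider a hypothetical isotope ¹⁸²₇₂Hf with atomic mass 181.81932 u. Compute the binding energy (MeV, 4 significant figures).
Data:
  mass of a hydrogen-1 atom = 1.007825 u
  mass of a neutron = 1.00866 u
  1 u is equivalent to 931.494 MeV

1580 MeV

Σm = 72·m(¹H) + 110·m_n = 72.563400 + 110.95260 = 183.516000 u
Δm = 183.516000 − 181.81932 = 1.696680 u
Binding energy = Δm·c² = 1.696680 × 931.494 MeV/u = 1580.45 MeV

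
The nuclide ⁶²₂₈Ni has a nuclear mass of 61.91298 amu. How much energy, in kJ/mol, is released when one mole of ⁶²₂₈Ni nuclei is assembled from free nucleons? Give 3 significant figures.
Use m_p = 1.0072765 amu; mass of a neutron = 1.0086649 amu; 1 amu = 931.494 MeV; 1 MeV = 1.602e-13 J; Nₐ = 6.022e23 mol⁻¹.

5.26e+10 kJ/mol

Z = 28, so N = A − Z = 62 − 28 = 34.
Mass of separated nucleons = 28(1.0072765) + 34(1.0086649) = 28.2037420 + 34.2946066 = 62.4983486 amu
Δm = 62.4983486 − 61.91298 = 0.5853686 amu
E_B = 0.5853686 × 931.494 = 545.267 MeV
Per nucleus in joules: 545.267 MeV × 1.602e-13 J/MeV = 8.7352e-11 J
Per mole: 8.7352e-11 J × 6.022e23 mol⁻¹ = 5.2603e+13 J/mol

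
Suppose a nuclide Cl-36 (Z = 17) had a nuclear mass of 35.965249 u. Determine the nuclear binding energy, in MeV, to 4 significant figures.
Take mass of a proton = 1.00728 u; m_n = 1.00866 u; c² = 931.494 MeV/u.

Mass of separated nucleons = 17(1.00728) + 19(1.00866) = 17.12376 + 19.16454 = 36.28830 u
Mass defect Δm = 36.28830 − 35.965249 = 0.323051 u
E_B = 0.323051 × 931.494 = 300.920 MeV

300.9 MeV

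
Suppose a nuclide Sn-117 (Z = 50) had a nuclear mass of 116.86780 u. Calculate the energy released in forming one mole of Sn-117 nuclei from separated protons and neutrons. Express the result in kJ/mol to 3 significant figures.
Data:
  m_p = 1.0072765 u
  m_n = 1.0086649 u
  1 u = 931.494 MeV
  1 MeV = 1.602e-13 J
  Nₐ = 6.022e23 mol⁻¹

Σm = 50·m_p + 67·m_n = 50.3638250 + 67.5805483 = 117.9443733 u
Mass defect Δm = 117.9443733 − 116.86780 = 1.0765733 u
E_B = 1.0765733 × 931.494 = 1002.82 MeV
Per nucleus in joules: 1002.82 MeV × 1.602e-13 J/MeV = 1.6065e-10 J
Per mole: 1.6065e-10 J × 6.022e23 mol⁻¹ = 9.6743e+13 J/mol

9.67e+10 kJ/mol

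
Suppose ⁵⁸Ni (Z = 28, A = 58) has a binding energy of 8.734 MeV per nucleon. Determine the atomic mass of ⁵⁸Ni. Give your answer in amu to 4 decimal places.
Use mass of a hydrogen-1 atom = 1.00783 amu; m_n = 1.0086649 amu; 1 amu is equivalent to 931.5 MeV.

57.9354 amu

Total binding energy = 58 × 8.734 = 506.572 MeV
Mass defect = 506.572 MeV / (931.5 MeV/amu) = 0.543824 amu
Constituent mass = 28(1.00783) + 30(1.0086649) = 58.4791870 amu
Atomic mass = 58.4791870 − 0.543824 = 57.9353630 amu ≈ 57.9354 amu (to 4 decimal places)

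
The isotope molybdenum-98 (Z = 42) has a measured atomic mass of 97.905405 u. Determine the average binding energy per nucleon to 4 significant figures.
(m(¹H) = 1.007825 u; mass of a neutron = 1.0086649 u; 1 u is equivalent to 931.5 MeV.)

8.635 MeV/nucleon

Mass of separated nucleons = 42(1.007825) + 56(1.0086649) = 42.328650 + 56.4852344 = 98.8138844 u
The mass defect is 98.8138844 − 97.905405 = 0.9084794 u.
E_B = 0.9084794 × 931.5 = 846.249 MeV
Dividing by A = 98 gives 8.635 MeV per nucleon.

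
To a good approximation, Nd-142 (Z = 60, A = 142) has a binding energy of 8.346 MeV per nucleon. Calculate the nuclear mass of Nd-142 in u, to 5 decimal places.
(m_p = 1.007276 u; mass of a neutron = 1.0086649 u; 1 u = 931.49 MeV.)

141.87478 u

Total binding energy = 142 × 8.346 = 1185.132 MeV
Mass defect = 1185.132 MeV / (931.49 MeV/u) = 1.2722971 u
Constituent mass = 60(1.007276) + 82(1.0086649) = 143.1470818 u
Nuclear mass = 143.1470818 − 1.2722971 = 141.8747847 u ≈ 141.87478 u (to 5 decimal places)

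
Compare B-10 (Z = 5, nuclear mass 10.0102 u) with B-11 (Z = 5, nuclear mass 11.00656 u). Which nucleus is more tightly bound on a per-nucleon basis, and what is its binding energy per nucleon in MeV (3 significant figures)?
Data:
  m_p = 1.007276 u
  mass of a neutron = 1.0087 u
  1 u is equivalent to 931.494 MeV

B-11; 6.95 MeV/nucleon

B-10: Σm = 5(1.007276) + 5(1.0087) = 10.079880 u; Δm = 0.069680 u; E_B = 64.907 MeV; E_B/A = 6.491 MeV
B-11: Σm = 5(1.007276) + 6(1.0087) = 11.088580 u; Δm = 0.082020 u; E_B = 76.401 MeV; E_B/A = 6.946 MeV
B-11 has the higher binding energy per nucleon, so it is the more tightly bound nucleus.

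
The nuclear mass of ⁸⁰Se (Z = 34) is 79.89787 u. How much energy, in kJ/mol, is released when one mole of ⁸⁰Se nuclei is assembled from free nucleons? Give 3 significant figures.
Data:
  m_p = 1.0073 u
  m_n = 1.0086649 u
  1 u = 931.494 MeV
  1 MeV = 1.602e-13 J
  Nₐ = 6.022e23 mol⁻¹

6.73e+10 kJ/mol

Σm = 34·m_p + 46·m_n = 34.2482 + 46.3985854 = 80.6467854 u
The mass defect is 80.6467854 − 79.89787 = 0.7489154 u.
Binding energy = Δm·c² = 0.7489154 × 931.494 MeV/u = 697.610 MeV
Per nucleus in joules: 697.610 MeV × 1.602e-13 J/MeV = 1.1176e-10 J
Per mole: 1.1176e-10 J × 6.022e23 mol⁻¹ = 6.7302e+13 J/mol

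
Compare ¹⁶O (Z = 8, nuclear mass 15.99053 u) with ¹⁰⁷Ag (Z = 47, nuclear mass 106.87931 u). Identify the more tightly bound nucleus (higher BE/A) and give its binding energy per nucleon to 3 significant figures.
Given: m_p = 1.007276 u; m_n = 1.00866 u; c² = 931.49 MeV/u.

¹⁶O: Σm = 8(1.007276) + 8(1.00866) = 16.127488 u; Δm = 0.136958 u; E_B = 127.575 MeV; E_B/A = 7.973 MeV
¹⁰⁷Ag: Σm = 47(1.007276) + 60(1.00866) = 107.861572 u; Δm = 0.982262 u; E_B = 914.97 MeV; E_B/A = 8.551 MeV
¹⁰⁷Ag has the higher binding energy per nucleon, so it is the more tightly bound nucleus.

¹⁰⁷Ag; 8.55 MeV/nucleon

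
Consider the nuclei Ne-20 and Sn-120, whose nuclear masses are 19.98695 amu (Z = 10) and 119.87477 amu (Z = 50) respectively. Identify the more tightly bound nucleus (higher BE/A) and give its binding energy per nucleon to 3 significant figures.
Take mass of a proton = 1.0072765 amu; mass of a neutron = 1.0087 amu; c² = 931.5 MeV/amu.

Sn-120; 8.52 MeV/nucleon

Ne-20: Σm = 10(1.0072765) + 10(1.0087) = 20.1597650 amu; Δm = 0.1728150 amu; E_B = 160.98 MeV; E_B/A = 8.049 MeV
Sn-120: Σm = 50(1.0072765) + 70(1.0087) = 120.9728250 amu; Δm = 1.0980550 amu; E_B = 1022.84 MeV; E_B/A = 8.524 MeV
Sn-120 has the higher binding energy per nucleon, so it is the more tightly bound nucleus.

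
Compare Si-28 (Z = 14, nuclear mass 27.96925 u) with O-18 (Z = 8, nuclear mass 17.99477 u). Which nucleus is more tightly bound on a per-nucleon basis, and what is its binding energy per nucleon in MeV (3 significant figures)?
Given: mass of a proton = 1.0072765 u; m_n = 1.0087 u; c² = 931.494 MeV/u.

Si-28; 8.46 MeV/nucleon

Si-28: Σm = 14(1.0072765) + 14(1.0087) = 28.2236710 u; Δm = 0.2544210 u; E_B = 236.99 MeV; E_B/A = 8.464 MeV
O-18: Σm = 8(1.0072765) + 10(1.0087) = 18.1452120 u; Δm = 0.1504420 u; E_B = 140.136 MeV; E_B/A = 7.785 MeV
Si-28 has the higher binding energy per nucleon, so it is the more tightly bound nucleus.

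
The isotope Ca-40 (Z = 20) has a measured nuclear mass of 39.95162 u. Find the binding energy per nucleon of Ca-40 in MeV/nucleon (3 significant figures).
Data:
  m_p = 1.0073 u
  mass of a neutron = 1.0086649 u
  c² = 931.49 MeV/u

8.56 MeV/nucleon

Total constituent mass: 20 × 1.0073 + 20 × 1.0086649 = 40.3192980 u
Mass defect Δm = 40.3192980 − 39.95162 = 0.3676780 u
E_B = 0.3676780 × 931.49 = 342.488 MeV
Dividing by A = 40 gives 8.562 MeV per nucleon.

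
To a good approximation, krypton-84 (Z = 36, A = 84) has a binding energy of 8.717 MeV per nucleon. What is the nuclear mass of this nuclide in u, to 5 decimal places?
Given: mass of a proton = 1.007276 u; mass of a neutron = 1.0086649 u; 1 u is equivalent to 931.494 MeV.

83.89177 u

Total binding energy = 84 × 8.717 = 732.228 MeV
Mass defect = 732.228 MeV / (931.494 MeV/u) = 0.7860791 u
Constituent mass = 36(1.007276) + 48(1.0086649) = 84.6778512 u
Nuclear mass = 84.6778512 − 0.7860791 = 83.8917721 u ≈ 83.89177 u (to 5 decimal places)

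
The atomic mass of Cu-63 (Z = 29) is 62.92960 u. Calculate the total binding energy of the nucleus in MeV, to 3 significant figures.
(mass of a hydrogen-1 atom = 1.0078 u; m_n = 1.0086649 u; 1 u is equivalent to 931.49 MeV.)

551 MeV

Total constituent mass: 29 × 1.0078 + 34 × 1.0086649 = 63.5208066 u
Mass defect Δm = 63.5208066 − 62.92960 = 0.5912066 u
Converting to energy: 0.5912066 u × 931.49 MeV/u = 550.703 MeV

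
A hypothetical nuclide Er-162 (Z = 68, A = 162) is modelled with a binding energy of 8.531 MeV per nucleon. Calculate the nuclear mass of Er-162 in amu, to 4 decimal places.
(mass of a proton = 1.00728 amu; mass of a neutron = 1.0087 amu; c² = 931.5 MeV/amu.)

Total binding energy = 162 × 8.531 = 1382.022 MeV
Mass defect = 1382.022 MeV / (931.5 MeV/amu) = 1.483652 amu
Constituent mass = 68(1.00728) + 94(1.0087) = 163.31284 amu
Nuclear mass = 163.31284 − 1.483652 = 161.829188 amu ≈ 161.8292 amu (to 4 decimal places)

161.8292 amu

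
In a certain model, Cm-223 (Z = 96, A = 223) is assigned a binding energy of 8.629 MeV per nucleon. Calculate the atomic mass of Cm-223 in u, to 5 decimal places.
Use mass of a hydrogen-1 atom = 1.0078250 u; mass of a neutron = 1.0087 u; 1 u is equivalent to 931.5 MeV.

222.79033 u

Total binding energy = 223 × 8.629 = 1924.267 MeV
Mass defect = 1924.267 MeV / (931.5 MeV/u) = 2.0657724 u
Constituent mass = 96(1.0078250) + 127(1.0087) = 224.8561000 u
Atomic mass = 224.8561000 − 2.0657724 = 222.7903276 u ≈ 222.79033 u (to 5 decimal places)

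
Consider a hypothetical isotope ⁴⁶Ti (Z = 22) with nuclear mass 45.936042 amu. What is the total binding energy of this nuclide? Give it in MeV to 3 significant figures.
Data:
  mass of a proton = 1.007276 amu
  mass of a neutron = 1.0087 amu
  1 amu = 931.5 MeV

403 MeV

Total constituent mass: 22 × 1.007276 + 24 × 1.0087 = 46.368872 amu
Mass defect Δm = 46.368872 − 45.936042 = 0.432830 amu
Binding energy = Δm·c² = 0.432830 × 931.5 MeV/amu = 403.181 MeV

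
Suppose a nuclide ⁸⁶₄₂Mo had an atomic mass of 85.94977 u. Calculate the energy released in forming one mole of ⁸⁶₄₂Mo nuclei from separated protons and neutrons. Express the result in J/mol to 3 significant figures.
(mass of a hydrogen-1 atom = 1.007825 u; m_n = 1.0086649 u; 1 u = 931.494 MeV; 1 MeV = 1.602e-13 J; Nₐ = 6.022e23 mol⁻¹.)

Total constituent mass: 42 × 1.007825 + 44 × 1.0086649 = 86.7099056 u
Δm = 86.7099056 − 85.94977 = 0.7601356 u
Converting to energy: 0.7601356 u × 931.494 MeV/u = 708.062 MeV
Per nucleus in joules: 708.062 MeV × 1.602e-13 J/MeV = 1.1343e-10 J
Per mole: 1.1343e-10 J × 6.022e23 mol⁻¹ = 6.8308e+13 J/mol

6.83e+13 J/mol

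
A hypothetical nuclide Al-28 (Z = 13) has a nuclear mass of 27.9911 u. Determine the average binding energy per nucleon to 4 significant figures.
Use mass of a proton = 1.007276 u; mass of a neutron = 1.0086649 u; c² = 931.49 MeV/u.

Z = 13, so N = A − Z = 28 − 13 = 15.
Σm = 13·m_p + 15·m_n = 13.094588 + 15.1299735 = 28.2245615 u
The mass defect is 28.2245615 − 27.9911 = 0.2334615 u.
Converting to energy: 0.2334615 u × 931.49 MeV/u = 217.467 MeV
Per nucleon: 217.467 / 28 = 7.767 MeV

7.767 MeV/nucleon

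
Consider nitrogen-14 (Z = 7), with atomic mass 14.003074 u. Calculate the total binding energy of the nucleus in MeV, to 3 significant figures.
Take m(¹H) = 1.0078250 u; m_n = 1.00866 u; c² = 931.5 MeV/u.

105 MeV

Z = 7, so N = A − Z = 14 − 7 = 7.
Mass of separated nucleons = 7(1.0078250) + 7(1.00866) = 7.0547750 + 7.06062 = 14.1153950 u
Mass defect Δm = 14.1153950 − 14.003074 = 0.1123210 u
Converting to energy: 0.1123210 u × 931.5 MeV/u = 104.627 MeV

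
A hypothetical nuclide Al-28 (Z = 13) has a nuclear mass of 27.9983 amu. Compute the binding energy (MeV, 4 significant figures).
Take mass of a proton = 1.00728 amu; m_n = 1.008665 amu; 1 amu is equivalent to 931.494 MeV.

210.8 MeV

Mass of separated nucleons = 13(1.00728) + 15(1.008665) = 13.09464 + 15.129975 = 28.224615 amu
Δm = 28.224615 − 27.9983 = 0.226315 amu
Binding energy = Δm·c² = 0.226315 × 931.494 MeV/amu = 210.811 MeV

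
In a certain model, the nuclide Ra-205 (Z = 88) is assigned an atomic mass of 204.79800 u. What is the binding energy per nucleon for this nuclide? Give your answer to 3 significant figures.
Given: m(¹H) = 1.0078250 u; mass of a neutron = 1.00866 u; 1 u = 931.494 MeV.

8.65 MeV/nucleon

The nucleus contains 88 protons and 205 − 88 = 117 neutrons.
Total constituent mass: 88 × 1.0078250 + 117 × 1.00866 = 206.7018200 u
Δm = 206.7018200 − 204.79800 = 1.9038200 u
Binding energy = Δm·c² = 1.9038200 × 931.494 MeV/u = 1773.40 MeV
Per nucleon: 1773.40 / 205 = 8.651 MeV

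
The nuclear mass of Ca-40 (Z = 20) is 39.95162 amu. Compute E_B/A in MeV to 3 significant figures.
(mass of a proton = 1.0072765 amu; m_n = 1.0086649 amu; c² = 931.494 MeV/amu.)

With 20 protons and 20 neutrons (A = 40):
Total constituent mass: 20 × 1.0072765 + 20 × 1.0086649 = 40.3188280 amu
Δm = 40.3188280 − 39.95162 = 0.3672080 amu
Binding energy = Δm·c² = 0.3672080 × 931.494 MeV/amu = 342.052 MeV
Per nucleon: 342.052 / 40 = 8.551 MeV

8.55 MeV/nucleon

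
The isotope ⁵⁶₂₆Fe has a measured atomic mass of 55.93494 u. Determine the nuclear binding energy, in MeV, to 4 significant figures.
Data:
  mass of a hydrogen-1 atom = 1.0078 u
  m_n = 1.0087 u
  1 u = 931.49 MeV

Total constituent mass: 26 × 1.0078 + 30 × 1.0087 = 56.4638 u
Mass defect Δm = 56.4638 − 55.93494 = 0.52886 u
E_B = 0.52886 × 931.49 = 492.628 MeV

492.6 MeV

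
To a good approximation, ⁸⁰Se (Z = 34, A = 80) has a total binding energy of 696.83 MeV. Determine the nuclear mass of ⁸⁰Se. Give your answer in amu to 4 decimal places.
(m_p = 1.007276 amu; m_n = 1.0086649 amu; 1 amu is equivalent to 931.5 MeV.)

Mass defect = 696.83 MeV / (931.5 MeV/amu) = 0.748073 amu
Constituent mass = 34(1.007276) + 46(1.0086649) = 80.6459694 amu
Nuclear mass = 80.6459694 − 0.748073 = 79.8978964 amu ≈ 79.8979 amu (to 4 decimal places)

79.8979 amu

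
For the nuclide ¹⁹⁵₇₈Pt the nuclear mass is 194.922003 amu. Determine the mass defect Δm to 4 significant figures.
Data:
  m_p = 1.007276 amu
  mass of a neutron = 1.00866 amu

1.659 amu

With 78 protons and 117 neutrons (A = 195):
Mass of separated nucleons = 78(1.007276) + 117(1.00866) = 78.567528 + 118.01322 = 196.580748 amu
Mass defect Δm = 196.580748 − 194.922003 = 1.658745 amu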